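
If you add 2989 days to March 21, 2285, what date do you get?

+365 (one year) → Mar 21, 2286 (2624 left).
+365 (one year) → Mar 21, 2287 (2259 left).
+366 (one year; includes Feb 29, 2288) → Mar 21, 2288 (1893 left).
+365 (one year) → Mar 21, 2289 (1528 left).
+365 (one year) → Mar 21, 2290 (1163 left).
+365 (one year) → Mar 21, 2291 (798 left).
+366 (one year; includes Feb 29, 2292) → Mar 21, 2292 (432 left).
+365 (one year) → Mar 21, 2293 (67 left).
Mar has 31 days: +11 → Apr 1, 2293 (56 left).
Apr has 30 days: +30 → May 1, 2293 (26 left).
+26 → May 27, 2293.

May 27, 2293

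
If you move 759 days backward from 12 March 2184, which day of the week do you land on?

First find the weekday of Mar 12, 2184. Doomsday rule: the anchor day for the 2100s is Sunday. For year 84: 84÷12 = 7 r 0, and 0÷4 = 0, so 7+0+0 = 7.
Sunday + 7 ≡ Sunday — that's 2184's doomsday.
In March the doomsday date is Mar 14.
Mar 12 is 2 days before Mar 14; 2 mod 7 = 2, so Sunday − 2 = Friday.
759 mod 7 = 3, so 759 days before a Friday is Friday − 3 = Tuesday.

Tuesday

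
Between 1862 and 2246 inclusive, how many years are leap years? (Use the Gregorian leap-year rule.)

93

Multiples of 4 in [1862,2246]: 96.
Of those, multiples of 100: 4 (not leap unless ÷400).
Multiples of 400: 1.
Leap years = 96 − 4 + 1 = 93.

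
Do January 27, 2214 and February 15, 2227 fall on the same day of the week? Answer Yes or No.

From Jan 27, 2214 to Feb 15, 2227 is 4767 days.
4767 mod 7 = 0, so they are the same weekday.
(Jan 27, 2214 is a Thursday; Feb 15, 2227 is a Thursday.)

Yes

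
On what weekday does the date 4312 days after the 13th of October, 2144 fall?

First find the weekday of Oct 13, 2144. Doomsday rule: the anchor day for the 2100s is Sunday. For year 44: 44÷12 = 3 r 8, and 8÷4 = 2, so 3+8+2 = 13.
Sunday + 13 ≡ Saturday — that's 2144's doomsday.
In October the doomsday date is Oct 10.
Oct 13 is 3 days after Oct 10; 3 mod 7 = 3, so Saturday + 3 = Tuesday.
4312 mod 7 = 0, so 4312 days after a Tuesday is Tuesday + 0 = Tuesday.

Tuesday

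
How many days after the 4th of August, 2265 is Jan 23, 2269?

Aug 4, 2265 → Aug 4, 2266: 365 days.
Aug 4, 2266 → Aug 4, 2267: 365 days.
Aug 4, 2267 → Aug 4, 2268: 366 days (Feb 29, 2268 is in that span).
Aug 4, 2268 → Sep 4, 2268: 31 days (August has 31).
Sep 4, 2268 → Oct 4, 2268: 30 days (September has 30).
Oct 4, 2268 → Nov 4, 2268: 31 days (October has 31).
Nov 4, 2268 → Dec 4, 2268: 30 days (November has 30).
Dec 4, 2268 → Jan 4, 2269: 31 days (December has 31).
Jan 4, 2269 → Jan 23, 2269: 19 days.
Total: 1268 days.

1268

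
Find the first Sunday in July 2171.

July 1, 2171 is a Monday.
The first Sunday is therefore July 7 (6 days later).

July 7, 2171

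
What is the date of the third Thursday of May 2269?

May 1, 2269 is a Saturday.
The first Thursday is therefore May 6 (5 days later).
The third Thursday is 6 + 2×7 = May 20.

May 20, 2269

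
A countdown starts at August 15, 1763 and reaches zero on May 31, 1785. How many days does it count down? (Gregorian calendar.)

Aug 15, 1763 → Aug 15, 1764: 366 days (Feb 29, 1764 is in that span).
Aug 15, 1764 → Aug 15, 1765: 365 days.
Aug 15, 1765 → Aug 15, 1766: 365 days.
Aug 15, 1766 → Aug 15, 1767: 365 days.
Aug 15, 1767 → Aug 15, 1768: 366 days (Feb 29, 1768 is in that span).
Aug 15, 1768 → Aug 15, 1769: 365 days.
Aug 15, 1769 → Aug 15, 1770: 365 days.
Aug 15, 1770 → Aug 15, 1771: 365 days.
Aug 15, 1771 → Aug 15, 1772: 366 days (Feb 29, 1772 is in that span).
Aug 15, 1772 → Aug 15, 1773: 365 days.
Aug 15, 1773 → Aug 15, 1774: 365 days.
Aug 15, 1774 → Aug 15, 1775: 365 days.
Aug 15, 1775 → Aug 15, 1776: 366 days (Feb 29, 1776 is in that span).
Aug 15, 1776 → Aug 15, 1777: 365 days.
Aug 15, 1777 → Aug 15, 1778: 365 days.
Aug 15, 1778 → Aug 15, 1779: 365 days.
Aug 15, 1779 → Aug 15, 1780: 366 days (Feb 29, 1780 is in that span).
Aug 15, 1780 → Aug 15, 1781: 365 days.
Aug 15, 1781 → Aug 15, 1782: 365 days.
Aug 15, 1782 → Aug 15, 1783: 365 days.
Aug 15, 1783 → Aug 15, 1784: 366 days (Feb 29, 1784 is in that span).
Aug 15, 1784 → Sep 15, 1784: 31 days (August has 31).
Sep 15, 1784 → Oct 15, 1784: 30 days (September has 30).
Oct 15, 1784 → Nov 15, 1784: 31 days (October has 31).
Nov 15, 1784 → Dec 15, 1784: 30 days (November has 30).
Dec 15, 1784 → Jan 15, 1785: 31 days (December has 31).
Jan 15, 1785 → Feb 15, 1785: 31 days (January has 31).
Feb 15, 1785 → Mar 15, 1785: 28 days (February has 28).
Mar 15, 1785 → Apr 15, 1785: 31 days (March has 31).
Apr 15, 1785 → May 15, 1785: 30 days (April has 30).
May 15, 1785 → May 31, 1785: 16 days.
Total: 7960 days.

7960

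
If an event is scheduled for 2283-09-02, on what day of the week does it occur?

Doomsday rule: the anchor day for the 2200s is Friday. For year 83: 83÷12 = 6 r 11, and 11÷4 = 2, so 6+11+2 = 19.
Friday + 19 ≡ Wednesday — that's 2283's doomsday.
In September the doomsday date is Sep 5.
Sep 2 is 3 days before Sep 5; 3 mod 7 = 3, so Wednesday − 3 = Sunday.

Sunday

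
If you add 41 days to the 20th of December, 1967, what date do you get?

January 30, 1968

Dec has 31 days: +12 → Jan 1, 1968 (29 left).
+29 → Jan 30, 1968.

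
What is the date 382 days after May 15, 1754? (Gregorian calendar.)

May has 31 days: +17 → Jun 1, 1754 (365 left).
Jun has 30 days: +30 → Jul 1, 1754 (335 left).
Jul has 31 days: +31 → Aug 1, 1754 (304 left).
Aug has 31 days: +31 → Sep 1, 1754 (273 left).
Sep has 30 days: +30 → Oct 1, 1754 (243 left).
Oct has 31 days: +31 → Nov 1, 1754 (212 left).
Nov has 30 days: +30 → Dec 1, 1754 (182 left).
Dec has 31 days: +31 → Jan 1, 1755 (151 left).
Jan has 31 days: +31 → Feb 1, 1755 (120 left).
Feb has 28 days: +28 → Mar 1, 1755 (92 left).
Mar has 31 days: +31 → Apr 1, 1755 (61 left).
Apr has 30 days: +30 → May 1, 1755 (31 left).
May has 31 days: +31 → Jun 1, 1755 (0 left).

June 1, 1755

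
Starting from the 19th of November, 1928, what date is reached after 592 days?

+365 (one year) → Nov 19, 1929 (227 left).
Nov has 30 days: +12 → Dec 1, 1929 (215 left).
Dec has 31 days: +31 → Jan 1, 1930 (184 left).
Jan has 31 days: +31 → Feb 1, 1930 (153 left).
Feb has 28 days: +28 → Mar 1, 1930 (125 left).
Mar has 31 days: +31 → Apr 1, 1930 (94 left).
Apr has 30 days: +30 → May 1, 1930 (64 left).
May has 31 days: +31 → Jun 1, 1930 (33 left).
Jun has 30 days: +30 → Jul 1, 1930 (3 left).
+3 → Jul 4, 1930.

July 4, 1930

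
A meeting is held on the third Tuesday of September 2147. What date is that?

September 19, 2147

September 1, 2147 is a Friday.
The first Tuesday is therefore September 5 (4 days later).
The third Tuesday is 5 + 2×7 = September 19.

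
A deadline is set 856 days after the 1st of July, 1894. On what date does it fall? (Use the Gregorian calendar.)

+365 (one year) → Jul 1, 1895 (491 left).
+366 (one year; includes Feb 29, 1896) → Jul 1, 1896 (125 left).
Jul has 31 days: +31 → Aug 1, 1896 (94 left).
Aug has 31 days: +31 → Sep 1, 1896 (63 left).
Sep has 30 days: +30 → Oct 1, 1896 (33 left).
Oct has 31 days: +31 → Nov 1, 1896 (2 left).
+2 → Nov 3, 1896.

November 3, 1896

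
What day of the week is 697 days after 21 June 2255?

Monday

First find the weekday of Jun 21, 2255. Doomsday rule: the anchor day for the 2200s is Friday. For year 55: 55÷12 = 4 r 7, and 7÷4 = 1, so 4+7+1 = 12.
Friday + 12 ≡ Wednesday — that's 2255's doomsday.
In June the doomsday date is Jun 6.
Jun 21 is 15 days after Jun 6; 15 mod 7 = 1, so Wednesday + 1 = Thursday.
697 mod 7 = 4, so 697 days after a Thursday is Thursday + 4 = Monday.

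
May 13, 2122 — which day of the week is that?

Doomsday rule: the anchor day for the 2100s is Sunday. For year 22: 22÷12 = 1 r 10, and 10÷4 = 2, so 1+10+2 = 13.
Sunday + 13 ≡ Saturday — that's 2122's doomsday.
In May the doomsday date is May 9.
May 13 is 4 days after May 9; 4 mod 7 = 4, so Saturday + 4 = Wednesday.

Wednesday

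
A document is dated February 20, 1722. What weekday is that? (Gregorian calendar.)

Doomsday rule: the anchor day for the 1700s is Sunday. For year 22: 22÷12 = 1 r 10, and 10÷4 = 2, so 1+10+2 = 13.
Sunday + 13 ≡ Saturday — that's 1722's doomsday.
In February the doomsday date is Feb 28 (1722 is not a leap year).
Feb 20 is 8 days before Feb 28; 8 mod 7 = 1, so Saturday − 1 = Friday.

Friday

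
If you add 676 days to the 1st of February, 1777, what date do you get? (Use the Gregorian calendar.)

December 9, 1778

+365 (one year) → Feb 1, 1778 (311 left).
Feb has 28 days: +28 → Mar 1, 1778 (283 left).
Mar has 31 days: +31 → Apr 1, 1778 (252 left).
Apr has 30 days: +30 → May 1, 1778 (222 left).
May has 31 days: +31 → Jun 1, 1778 (191 left).
Jun has 30 days: +30 → Jul 1, 1778 (161 left).
Jul has 31 days: +31 → Aug 1, 1778 (130 left).
Aug has 31 days: +31 → Sep 1, 1778 (99 left).
Sep has 30 days: +30 → Oct 1, 1778 (69 left).
Oct has 31 days: +31 → Nov 1, 1778 (38 left).
Nov has 30 days: +30 → Dec 1, 1778 (8 left).
+8 → Dec 9, 1778.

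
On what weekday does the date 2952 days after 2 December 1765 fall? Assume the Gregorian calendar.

Saturday

First find the weekday of Dec 2, 1765. Doomsday rule: the anchor day for the 1700s is Sunday. For year 65: 65÷12 = 5 r 5, and 5÷4 = 1, so 5+5+1 = 11.
Sunday + 11 ≡ Thursday — that's 1765's doomsday.
In December the doomsday date is Dec 12.
Dec 2 is 10 days before Dec 12; 10 mod 7 = 3, so Thursday − 3 = Monday.
2952 mod 7 = 5, so 2952 days after a Monday is Monday + 5 = Saturday.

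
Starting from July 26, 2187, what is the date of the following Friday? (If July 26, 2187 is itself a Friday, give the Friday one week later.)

Jul 26, 2187 is a Thursday.
From Thursday to the next Friday is 1 day.
Jul 26, 2187 + 1 = Jul 27, 2187.

July 27, 2187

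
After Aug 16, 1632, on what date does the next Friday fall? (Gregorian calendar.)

August 20, 1632

Aug 16, 1632 is a Monday.
From Monday to the next Friday is 4 days.
Aug 16, 1632 + 4 = Aug 20, 1632.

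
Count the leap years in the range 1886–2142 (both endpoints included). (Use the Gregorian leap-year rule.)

62

Multiples of 4 in [1886,2142]: 64.
Of those, multiples of 100: 3 (not leap unless ÷400).
Multiples of 400: 1.
Leap years = 64 − 3 + 1 = 62.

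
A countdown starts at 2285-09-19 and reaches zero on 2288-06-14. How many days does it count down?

Sep 19, 2285 → Sep 19, 2286: 365 days.
Sep 19, 2286 → Sep 19, 2287: 365 days.
Sep 19, 2287 → Oct 19, 2287: 30 days (September has 30).
Oct 19, 2287 → Nov 19, 2287: 31 days (October has 31).
Nov 19, 2287 → Dec 19, 2287: 30 days (November has 30).
Dec 19, 2287 → Jan 19, 2288: 31 days (December has 31).
Jan 19, 2288 → Feb 19, 2288: 31 days (January has 31).
Feb 19, 2288 → Mar 19, 2288: 29 days (February has 29).
Mar 19, 2288 → Apr 19, 2288: 31 days (March has 31).
Apr 19, 2288 → May 19, 2288: 30 days (April has 30).
May 19, 2288 → Jun 14, 2288: 26 days.
Total: 999 days.

999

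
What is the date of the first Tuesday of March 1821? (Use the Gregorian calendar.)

March 1, 1821 is a Thursday.
The first Tuesday is therefore March 6 (5 days later).

March 6, 1821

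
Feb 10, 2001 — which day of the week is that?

Doomsday rule: the anchor day for the 2000s is Tuesday. For year 01: 1÷12 = 0 r 1, and 1÷4 = 0, so 0+1+0 = 1.
Tuesday + 1 ≡ Wednesday — that's 2001's doomsday.
In February the doomsday date is Feb 28 (2001 is not a leap year).
Feb 10 is 18 days before Feb 28; 18 mod 7 = 4, so Wednesday − 4 = Saturday.

Saturday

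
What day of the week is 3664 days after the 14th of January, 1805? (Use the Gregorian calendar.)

First find the weekday of Jan 14, 1805. Doomsday rule: the anchor day for the 1800s is Friday. For year 05: 5÷12 = 0 r 5, and 5÷4 = 1, so 0+5+1 = 6.
Friday + 6 ≡ Thursday — that's 1805's doomsday.
In January the doomsday date is Jan 3 (1805 is not a leap year).
Jan 14 is 11 days after Jan 3; 11 mod 7 = 4, so Thursday + 4 = Monday.
3664 mod 7 = 3, so 3664 days after a Monday is Monday + 3 = Thursday.

Thursday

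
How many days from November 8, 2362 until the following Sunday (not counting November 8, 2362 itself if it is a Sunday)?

3

Nov 8, 2362 is a Thursday.
From Thursday to the next Sunday is 3 days.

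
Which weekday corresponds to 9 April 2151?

Friday

Doomsday rule: the anchor day for the 2100s is Sunday. For year 51: 51÷12 = 4 r 3, and 3÷4 = 0, so 4+3+0 = 7.
Sunday + 7 ≡ Sunday — that's 2151's doomsday.
In April the doomsday date is Apr 4.
Apr 9 is 5 days after Apr 4; 5 mod 7 = 5, so Sunday + 5 = Friday.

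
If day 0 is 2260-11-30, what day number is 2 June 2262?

Nov 30, 2260 → Nov 30, 2261: 365 days.
Nov 30, 2261 → Dec 30, 2261: 30 days (November has 30).
Dec 30, 2261 → Jan 30, 2262: 31 days (December has 31).
Jan 30, 2262 → Feb 28, 2262: 29 days (January has 31).
Feb 28, 2262 → Mar 28, 2262: 28 days (February has 28).
Mar 28, 2262 → Apr 28, 2262: 31 days (March has 31).
Apr 28, 2262 → May 28, 2262: 30 days (April has 30).
May 28, 2262 → Jun 2, 2262: 5 days.
Total: 549 days.

549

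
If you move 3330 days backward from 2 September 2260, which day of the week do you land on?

First find the weekday of Sep 2, 2260. Doomsday rule: the anchor day for the 2200s is Friday. For year 60: 60÷12 = 5 r 0, and 0÷4 = 0, so 5+0+0 = 5.
Friday + 5 ≡ Wednesday — that's 2260's doomsday.
In September the doomsday date is Sep 5.
Sep 2 is 3 days before Sep 5; 3 mod 7 = 3, so Wednesday − 3 = Sunday.
3330 mod 7 = 5, so 3330 days before a Sunday is Sunday − 5 = Tuesday.

Tuesday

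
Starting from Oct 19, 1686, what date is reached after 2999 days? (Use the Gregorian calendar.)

January 4, 1695

+365 (one year) → Oct 19, 1687 (2634 left).
+366 (one year; includes Feb 29, 1688) → Oct 19, 1688 (2268 left).
+365 (one year) → Oct 19, 1689 (1903 left).
+365 (one year) → Oct 19, 1690 (1538 left).
+365 (one year) → Oct 19, 1691 (1173 left).
+366 (one year; includes Feb 29, 1692) → Oct 19, 1692 (807 left).
+365 (one year) → Oct 19, 1693 (442 left).
+365 (one year) → Oct 19, 1694 (77 left).
Oct has 31 days: +13 → Nov 1, 1694 (64 left).
Nov has 30 days: +30 → Dec 1, 1694 (34 left).
Dec has 31 days: +31 → Jan 1, 1695 (3 left).
+3 → Jan 4, 1695.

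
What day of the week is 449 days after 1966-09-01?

First find the weekday of Sep 1, 1966. Doomsday rule: the anchor day for the 1900s is Wednesday. For year 66: 66÷12 = 5 r 6, and 6÷4 = 1, so 5+6+1 = 12.
Wednesday + 12 ≡ Monday — that's 1966's doomsday.
In September the doomsday date is Sep 5.
Sep 1 is 4 days before Sep 5; 4 mod 7 = 4, so Monday − 4 = Thursday.
449 mod 7 = 1, so 449 days after a Thursday is Thursday + 1 = Friday.

Friday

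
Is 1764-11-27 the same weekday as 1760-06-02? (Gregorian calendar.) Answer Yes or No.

From Jun 2, 1760 to Nov 27, 1764 is 1639 days.
1639 mod 7 = 1, so they are different weekdays.
(Jun 2, 1760 is a Monday; Nov 27, 1764 is a Tuesday.)

No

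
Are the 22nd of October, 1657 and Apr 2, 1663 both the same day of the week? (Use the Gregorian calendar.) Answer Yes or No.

Yes

From Oct 22, 1657 to Apr 2, 1663 is 1988 days.
1988 mod 7 = 0, so they are the same weekday.
(Oct 22, 1657 is a Monday; Apr 2, 1663 is a Monday.)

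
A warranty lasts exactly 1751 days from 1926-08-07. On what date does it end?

May 24, 1931

+365 (one year) → Aug 7, 1927 (1386 left).
+366 (one year; includes Feb 29, 1928) → Aug 7, 1928 (1020 left).
+365 (one year) → Aug 7, 1929 (655 left).
+365 (one year) → Aug 7, 1930 (290 left).
Aug has 31 days: +25 → Sep 1, 1930 (265 left).
Sep has 30 days: +30 → Oct 1, 1930 (235 left).
Oct has 31 days: +31 → Nov 1, 1930 (204 left).
Nov has 30 days: +30 → Dec 1, 1930 (174 left).
Dec has 31 days: +31 → Jan 1, 1931 (143 left).
Jan has 31 days: +31 → Feb 1, 1931 (112 left).
Feb has 28 days: +28 → Mar 1, 1931 (84 left).
Mar has 31 days: +31 → Apr 1, 1931 (53 left).
Apr has 30 days: +30 → May 1, 1931 (23 left).
+23 → May 24, 1931.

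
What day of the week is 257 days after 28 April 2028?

Apr 28, 2028 is a Friday.
257 mod 7 = 5, so 257 days after a Friday is Friday + 5 = Wednesday.

Wednesday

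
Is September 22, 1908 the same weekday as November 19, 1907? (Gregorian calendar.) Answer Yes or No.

From Nov 19, 1907 to Sep 22, 1908 is 308 days.
308 mod 7 = 0, so they are the same weekday.
(Nov 19, 1907 is a Tuesday; Sep 22, 1908 is a Tuesday.)

Yes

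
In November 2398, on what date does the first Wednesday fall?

November 1, 2398 is a Sunday.
The first Wednesday is therefore November 4 (3 days later).

November 4, 2398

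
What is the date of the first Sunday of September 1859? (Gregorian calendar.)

September 4, 1859

September 1, 1859 is a Thursday.
The first Sunday is therefore September 4 (3 days later).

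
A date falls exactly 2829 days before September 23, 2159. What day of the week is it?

Sep 23, 2159 is a Sunday.
2829 mod 7 = 1, so 2829 days before a Sunday is Sunday − 1 = Saturday.

Saturday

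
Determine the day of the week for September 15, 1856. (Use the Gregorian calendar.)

Doomsday rule: the anchor day for the 1800s is Friday. For year 56: 56÷12 = 4 r 8, and 8÷4 = 2, so 4+8+2 = 14.
Friday + 14 ≡ Friday — that's 1856's doomsday.
In September the doomsday date is Sep 5.
Sep 15 is 10 days after Sep 5; 10 mod 7 = 3, so Friday + 3 = Monday.

Monday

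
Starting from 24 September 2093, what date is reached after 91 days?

Sep has 30 days: +7 → Oct 1, 2093 (84 left).
Oct has 31 days: +31 → Nov 1, 2093 (53 left).
Nov has 30 days: +30 → Dec 1, 2093 (23 left).
+23 → Dec 24, 2093.

December 24, 2093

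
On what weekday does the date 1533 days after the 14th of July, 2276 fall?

Friday

First find the weekday of Jul 14, 2276. Doomsday rule: the anchor day for the 2200s is Friday. For year 76: 76÷12 = 6 r 4, and 4÷4 = 1, so 6+4+1 = 11.
Friday + 11 ≡ Tuesday — that's 2276's doomsday.
In July the doomsday date is Jul 11.
Jul 14 is 3 days after Jul 11; 3 mod 7 = 3, so Tuesday + 3 = Friday.
1533 mod 7 = 0, so 1533 days after a Friday is Friday + 0 = Friday.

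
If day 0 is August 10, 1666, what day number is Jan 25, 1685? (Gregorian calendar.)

Aug 10, 1666 → Aug 10, 1667: 365 days.
Aug 10, 1667 → Aug 10, 1668: 366 days (Feb 29, 1668 is in that span).
Aug 10, 1668 → Aug 10, 1669: 365 days.
Aug 10, 1669 → Aug 10, 1670: 365 days.
Aug 10, 1670 → Aug 10, 1671: 365 days.
Aug 10, 1671 → Aug 10, 1672: 366 days (Feb 29, 1672 is in that span).
Aug 10, 1672 → Aug 10, 1673: 365 days.
Aug 10, 1673 → Aug 10, 1674: 365 days.
Aug 10, 1674 → Aug 10, 1675: 365 days.
Aug 10, 1675 → Aug 10, 1676: 366 days (Feb 29, 1676 is in that span).
Aug 10, 1676 → Aug 10, 1677: 365 days.
Aug 10, 1677 → Aug 10, 1678: 365 days.
Aug 10, 1678 → Aug 10, 1679: 365 days.
Aug 10, 1679 → Aug 10, 1680: 366 days (Feb 29, 1680 is in that span).
Aug 10, 1680 → Aug 10, 1681: 365 days.
Aug 10, 1681 → Aug 10, 1682: 365 days.
Aug 10, 1682 → Aug 10, 1683: 365 days.
Aug 10, 1683 → Aug 10, 1684: 366 days (Feb 29, 1684 is in that span).
Aug 10, 1684 → Sep 10, 1684: 31 days (August has 31).
Sep 10, 1684 → Oct 10, 1684: 30 days (September has 30).
Oct 10, 1684 → Nov 10, 1684: 31 days (October has 31).
Nov 10, 1684 → Dec 10, 1684: 30 days (November has 30).
Dec 10, 1684 → Jan 10, 1685: 31 days (December has 31).
Jan 10, 1685 → Jan 25, 1685: 15 days.
Total: 6743 days.

6743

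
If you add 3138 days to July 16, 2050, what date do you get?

February 17, 2059

+365 (one year) → Jul 16, 2051 (2773 left).
+366 (one year; includes Feb 29, 2052) → Jul 16, 2052 (2407 left).
+365 (one year) → Jul 16, 2053 (2042 left).
+365 (one year) → Jul 16, 2054 (1677 left).
+365 (one year) → Jul 16, 2055 (1312 left).
+366 (one year; includes Feb 29, 2056) → Jul 16, 2056 (946 left).
+365 (one year) → Jul 16, 2057 (581 left).
+365 (one year) → Jul 16, 2058 (216 left).
Jul has 31 days: +16 → Aug 1, 2058 (200 left).
Aug has 31 days: +31 → Sep 1, 2058 (169 left).
Sep has 30 days: +30 → Oct 1, 2058 (139 left).
Oct has 31 days: +31 → Nov 1, 2058 (108 left).
Nov has 30 days: +30 → Dec 1, 2058 (78 left).
Dec has 31 days: +31 → Jan 1, 2059 (47 left).
Jan has 31 days: +31 → Feb 1, 2059 (16 left).
+16 → Feb 17, 2059.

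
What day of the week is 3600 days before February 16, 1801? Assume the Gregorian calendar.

Saturday

Feb 16, 1801 is a Monday.
3600 mod 7 = 2, so 3600 days before a Monday is Monday − 2 = Saturday.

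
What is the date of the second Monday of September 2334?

September 10, 2334

September 1, 2334 is a Saturday.
The first Monday is therefore September 3 (2 days later).
The second Monday is 3 + 1×7 = September 10.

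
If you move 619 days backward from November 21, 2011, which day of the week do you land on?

Friday

First find the weekday of Nov 21, 2011. Doomsday rule: the anchor day for the 2000s is Tuesday. For year 11: 11÷12 = 0 r 11, and 11÷4 = 2, so 0+11+2 = 13.
Tuesday + 13 ≡ Monday — that's 2011's doomsday.
In November the doomsday date is Nov 7.
Nov 21 is 14 days after Nov 7; 14 mod 7 = 0, so Monday + 0 = Monday.
619 mod 7 = 3, so 619 days before a Monday is Monday − 3 = Friday.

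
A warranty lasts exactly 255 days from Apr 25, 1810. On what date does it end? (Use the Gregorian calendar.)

January 5, 1811

Apr has 30 days: +6 → May 1, 1810 (249 left).
May has 31 days: +31 → Jun 1, 1810 (218 left).
Jun has 30 days: +30 → Jul 1, 1810 (188 left).
Jul has 31 days: +31 → Aug 1, 1810 (157 left).
Aug has 31 days: +31 → Sep 1, 1810 (126 left).
Sep has 30 days: +30 → Oct 1, 1810 (96 left).
Oct has 31 days: +31 → Nov 1, 1810 (65 left).
Nov has 30 days: +30 → Dec 1, 1810 (35 left).
Dec has 31 days: +31 → Jan 1, 1811 (4 left).
+4 → Jan 5, 1811.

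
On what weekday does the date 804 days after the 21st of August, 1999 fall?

First find the weekday of Aug 21, 1999. Doomsday rule: the anchor day for the 1900s is Wednesday. For year 99: 99÷12 = 8 r 3, and 3÷4 = 0, so 8+3+0 = 11.
Wednesday + 11 ≡ Sunday — that's 1999's doomsday.
In August the doomsday date is Aug 8.
Aug 21 is 13 days after Aug 8; 13 mod 7 = 6, so Sunday + 6 = Saturday.
804 mod 7 = 6, so 804 days after a Saturday is Saturday + 6 = Friday.

Friday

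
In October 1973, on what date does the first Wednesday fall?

October 1, 1973 is a Monday.
The first Wednesday is therefore October 3 (2 days later).

October 3, 1973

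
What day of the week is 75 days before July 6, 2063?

Sunday

Jul 6, 2063 is a Friday.
75 mod 7 = 5, so 75 days before a Friday is Friday − 5 = Sunday.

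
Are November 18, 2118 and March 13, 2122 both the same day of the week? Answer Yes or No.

From Nov 18, 2118 to Mar 13, 2122 is 1211 days.
1211 mod 7 = 0, so they are the same weekday.
(Nov 18, 2118 is a Friday; Mar 13, 2122 is a Friday.)

Yes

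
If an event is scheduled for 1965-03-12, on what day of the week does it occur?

Friday

January 1, 1965 is a Friday.
Jan 1, 1965 → Feb 1, 1965: 31 days (January has 31).
Feb 1, 1965 → Mar 1, 1965: 28 days (February has 28).
Mar 1, 1965 → Mar 12, 1965: 11 days.
Total: 70 days.
70 mod 7 = 0, so Friday + 0 = Friday.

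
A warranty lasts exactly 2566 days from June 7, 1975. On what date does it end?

June 16, 1982

+366 (one year; includes Feb 29, 1976) → Jun 7, 1976 (2200 left).
+365 (one year) → Jun 7, 1977 (1835 left).
+365 (one year) → Jun 7, 1978 (1470 left).
+365 (one year) → Jun 7, 1979 (1105 left).
+366 (one year; includes Feb 29, 1980) → Jun 7, 1980 (739 left).
+365 (one year) → Jun 7, 1981 (374 left).
Jun has 30 days: +24 → Jul 1, 1981 (350 left).
Jul has 31 days: +31 → Aug 1, 1981 (319 left).
Aug has 31 days: +31 → Sep 1, 1981 (288 left).
Sep has 30 days: +30 → Oct 1, 1981 (258 left).
Oct has 31 days: +31 → Nov 1, 1981 (227 left).
Nov has 30 days: +30 → Dec 1, 1981 (197 left).
Dec has 31 days: +31 → Jan 1, 1982 (166 left).
Jan has 31 days: +31 → Feb 1, 1982 (135 left).
Feb has 28 days: +28 → Mar 1, 1982 (107 left).
Mar has 31 days: +31 → Apr 1, 1982 (76 left).
Apr has 30 days: +30 → May 1, 1982 (46 left).
May has 31 days: +31 → Jun 1, 1982 (15 left).
+15 → Jun 16, 1982.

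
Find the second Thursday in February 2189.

February 1, 2189 is a Sunday.
The first Thursday is therefore February 5 (4 days later).
The second Thursday is 5 + 1×7 = February 12.

February 12, 2189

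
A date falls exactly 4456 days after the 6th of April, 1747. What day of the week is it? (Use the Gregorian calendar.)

Apr 6, 1747 is a Thursday.
4456 mod 7 = 4, so 4456 days after a Thursday is Thursday + 4 = Monday.

Monday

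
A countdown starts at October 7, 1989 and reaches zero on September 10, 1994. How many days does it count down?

1799

Oct 7, 1989 → Oct 7, 1990: 365 days.
Oct 7, 1990 → Oct 7, 1991: 365 days.
Oct 7, 1991 → Oct 7, 1992: 366 days (Feb 29, 1992 is in that span).
Oct 7, 1992 → Oct 7, 1993: 365 days.
Oct 7, 1993 → Nov 7, 1993: 31 days (October has 31).
Nov 7, 1993 → Dec 7, 1993: 30 days (November has 30).
Dec 7, 1993 → Jan 7, 1994: 31 days (December has 31).
Jan 7, 1994 → Feb 7, 1994: 31 days (January has 31).
Feb 7, 1994 → Mar 7, 1994: 28 days (February has 28).
Mar 7, 1994 → Apr 7, 1994: 31 days (March has 31).
Apr 7, 1994 → May 7, 1994: 30 days (April has 30).
May 7, 1994 → Jun 7, 1994: 31 days (May has 31).
Jun 7, 1994 → Jul 7, 1994: 30 days (June has 30).
Jul 7, 1994 → Aug 7, 1994: 31 days (July has 31).
Aug 7, 1994 → Sep 7, 1994: 31 days (August has 31).
Sep 7, 1994 → Sep 10, 1994: 3 days.
Total: 1799 days.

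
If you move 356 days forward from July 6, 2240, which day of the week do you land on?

Jul 6, 2240 is a Monday.
356 mod 7 = 6, so 356 days after a Monday is Monday + 6 = Sunday.

Sunday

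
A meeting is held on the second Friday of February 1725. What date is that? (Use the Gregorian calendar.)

February 1, 1725 is a Thursday.
The first Friday is therefore February 2 (1 days later).
The second Friday is 2 + 1×7 = February 9.

February 9, 1725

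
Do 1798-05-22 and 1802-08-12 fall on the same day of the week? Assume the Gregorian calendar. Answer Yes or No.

No

From May 22, 1798 to Aug 12, 1802 is 1542 days.
1542 mod 7 = 2, so they are different weekdays.
(May 22, 1798 is a Tuesday; Aug 12, 1802 is a Thursday.)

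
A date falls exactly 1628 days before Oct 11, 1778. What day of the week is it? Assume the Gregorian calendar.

Wednesday

First find the weekday of Oct 11, 1778. Doomsday rule: the anchor day for the 1700s is Sunday. For year 78: 78÷12 = 6 r 6, and 6÷4 = 1, so 6+6+1 = 13.
Sunday + 13 ≡ Saturday — that's 1778's doomsday.
In October the doomsday date is Oct 10.
Oct 11 is 1 day after Oct 10; 1 mod 7 = 1, so Saturday + 1 = Sunday.
1628 mod 7 = 4, so 1628 days before a Sunday is Sunday − 4 = Wednesday.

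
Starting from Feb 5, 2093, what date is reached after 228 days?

September 21, 2093

Feb has 28 days: +24 → Mar 1, 2093 (204 left).
Mar has 31 days: +31 → Apr 1, 2093 (173 left).
Apr has 30 days: +30 → May 1, 2093 (143 left).
May has 31 days: +31 → Jun 1, 2093 (112 left).
Jun has 30 days: +30 → Jul 1, 2093 (82 left).
Jul has 31 days: +31 → Aug 1, 2093 (51 left).
Aug has 31 days: +31 → Sep 1, 2093 (20 left).
+20 → Sep 21, 2093.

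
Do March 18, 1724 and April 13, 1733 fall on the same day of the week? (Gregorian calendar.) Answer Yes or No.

From Mar 18, 1724 to Apr 13, 1733 is 3313 days.
3313 mod 7 = 2, so they are different weekdays.
(Mar 18, 1724 is a Saturday; Apr 13, 1733 is a Monday.)

No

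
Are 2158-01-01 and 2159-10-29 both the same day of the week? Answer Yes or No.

No

From Jan 1, 2158 to Oct 29, 2159 is 666 days.
666 mod 7 = 1, so they are different weekdays.
(Jan 1, 2158 is a Sunday; Oct 29, 2159 is a Monday.)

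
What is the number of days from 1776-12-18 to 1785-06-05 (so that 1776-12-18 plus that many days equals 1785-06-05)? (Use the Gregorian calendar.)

3091

Dec 18, 1776 → Dec 18, 1777: 365 days.
Dec 18, 1777 → Dec 18, 1778: 365 days.
Dec 18, 1778 → Dec 18, 1779: 365 days.
Dec 18, 1779 → Dec 18, 1780: 366 days (Feb 29, 1780 is in that span).
Dec 18, 1780 → Dec 18, 1781: 365 days.
Dec 18, 1781 → Dec 18, 1782: 365 days.
Dec 18, 1782 → Dec 18, 1783: 365 days.
Dec 18, 1783 → Dec 18, 1784: 366 days (Feb 29, 1784 is in that span).
Dec 18, 1784 → Jan 18, 1785: 31 days (December has 31).
Jan 18, 1785 → Feb 18, 1785: 31 days (January has 31).
Feb 18, 1785 → Mar 18, 1785: 28 days (February has 28).
Mar 18, 1785 → Apr 18, 1785: 31 days (March has 31).
Apr 18, 1785 → May 18, 1785: 30 days (April has 30).
May 18, 1785 → Jun 5, 1785: 18 days.
Total: 3091 days.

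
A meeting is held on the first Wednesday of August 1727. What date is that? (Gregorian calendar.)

August 1, 1727 is a Friday.
The first Wednesday is therefore August 6 (5 days later).

August 6, 1727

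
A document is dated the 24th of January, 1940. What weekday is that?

Wednesday

Doomsday rule: the anchor day for the 1900s is Wednesday. For year 40: 40÷12 = 3 r 4, and 4÷4 = 1, so 3+4+1 = 8.
Wednesday + 8 ≡ Thursday — that's 1940's doomsday.
In January the doomsday date is Jan 4 (1940 is a leap year (divisible by 4)).
Jan 24 is 20 days after Jan 4; 20 mod 7 = 6, so Thursday + 6 = Wednesday.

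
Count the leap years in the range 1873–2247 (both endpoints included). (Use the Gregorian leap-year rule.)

Multiples of 4 in [1873,2247]: 93.
Of those, multiples of 100: 4 (not leap unless ÷400).
Multiples of 400: 1.
Leap years = 93 − 4 + 1 = 90.

90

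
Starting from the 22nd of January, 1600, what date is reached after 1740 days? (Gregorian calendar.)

+366 (one year; includes Feb 29, 1600) → Jan 22, 1601 (1374 left).
+365 (one year) → Jan 22, 1602 (1009 left).
+365 (one year) → Jan 22, 1603 (644 left).
+365 (one year) → Jan 22, 1604 (279 left).
Jan has 31 days: +10 → Feb 1, 1604 (269 left).
Feb has 29 days: +29 → Mar 1, 1604 (240 left).
Mar has 31 days: +31 → Apr 1, 1604 (209 left).
Apr has 30 days: +30 → May 1, 1604 (179 left).
May has 31 days: +31 → Jun 1, 1604 (148 left).
Jun has 30 days: +30 → Jul 1, 1604 (118 left).
Jul has 31 days: +31 → Aug 1, 1604 (87 left).
Aug has 31 days: +31 → Sep 1, 1604 (56 left).
Sep has 30 days: +30 → Oct 1, 1604 (26 left).
+26 → Oct 27, 1604.

October 27, 1604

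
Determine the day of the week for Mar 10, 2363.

Doomsday rule: the anchor day for the 2300s is Wednesday. For year 63: 63÷12 = 5 r 3, and 3÷4 = 0, so 5+3+0 = 8.
Wednesday + 8 ≡ Thursday — that's 2363's doomsday.
In March the doomsday date is Mar 14.
Mar 10 is 4 days before Mar 14; 4 mod 7 = 4, so Thursday − 4 = Sunday.

Sunday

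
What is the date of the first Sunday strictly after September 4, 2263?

September 6, 2263

Sep 4, 2263 is a Friday.
From Friday to the next Sunday is 2 days.
Sep 4, 2263 + 2 = Sep 6, 2263.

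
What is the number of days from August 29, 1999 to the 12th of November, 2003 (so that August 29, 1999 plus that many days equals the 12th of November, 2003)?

1536

Aug 29, 1999 → Aug 29, 2000: 366 days (Feb 29, 2000 is in that span).
Aug 29, 2000 → Aug 29, 2001: 365 days.
Aug 29, 2001 → Aug 29, 2002: 365 days.
Aug 29, 2002 → Aug 29, 2003: 365 days.
Aug 29, 2003 → Sep 29, 2003: 31 days (August has 31).
Sep 29, 2003 → Oct 29, 2003: 30 days (September has 30).
Oct 29, 2003 → Nov 12, 2003: 14 days.
Total: 1536 days.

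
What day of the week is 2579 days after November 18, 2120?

Thursday

First find the weekday of Nov 18, 2120. Doomsday rule: the anchor day for the 2100s is Sunday. For year 20: 20÷12 = 1 r 8, and 8÷4 = 2, so 1+8+2 = 11.
Sunday + 11 ≡ Thursday — that's 2120's doomsday.
In November the doomsday date is Nov 7.
Nov 18 is 11 days after Nov 7; 11 mod 7 = 4, so Thursday + 4 = Monday.
2579 mod 7 = 3, so 2579 days after a Monday is Monday + 3 = Thursday.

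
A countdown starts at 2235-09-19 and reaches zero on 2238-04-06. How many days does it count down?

930

Sep 19, 2235 → Sep 19, 2236: 366 days (Feb 29, 2236 is in that span).
Sep 19, 2236 → Sep 19, 2237: 365 days.
Sep 19, 2237 → Oct 19, 2237: 30 days (September has 30).
Oct 19, 2237 → Nov 19, 2237: 31 days (October has 31).
Nov 19, 2237 → Dec 19, 2237: 30 days (November has 30).
Dec 19, 2237 → Jan 19, 2238: 31 days (December has 31).
Jan 19, 2238 → Feb 19, 2238: 31 days (January has 31).
Feb 19, 2238 → Mar 19, 2238: 28 days (February has 28).
Mar 19, 2238 → Apr 6, 2238: 18 days.
Total: 930 days.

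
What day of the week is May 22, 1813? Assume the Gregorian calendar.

Saturday

Doomsday rule: the anchor day for the 1800s is Friday. For year 13: 13÷12 = 1 r 1, and 1÷4 = 0, so 1+1+0 = 2.
Friday + 2 ≡ Sunday — that's 1813's doomsday.
In May the doomsday date is May 9.
May 22 is 13 days after May 9; 13 mod 7 = 6, so Sunday + 6 = Saturday.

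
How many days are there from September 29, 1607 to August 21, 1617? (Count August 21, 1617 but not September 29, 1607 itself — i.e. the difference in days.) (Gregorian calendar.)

3614

Sep 29, 1607 → Sep 29, 1608: 366 days (Feb 29, 1608 is in that span).
Sep 29, 1608 → Sep 29, 1609: 365 days.
Sep 29, 1609 → Sep 29, 1610: 365 days.
Sep 29, 1610 → Sep 29, 1611: 365 days.
Sep 29, 1611 → Sep 29, 1612: 366 days (Feb 29, 1612 is in that span).
Sep 29, 1612 → Sep 29, 1613: 365 days.
Sep 29, 1613 → Sep 29, 1614: 365 days.
Sep 29, 1614 → Sep 29, 1615: 365 days.
Sep 29, 1615 → Sep 29, 1616: 366 days (Feb 29, 1616 is in that span).
Sep 29, 1616 → Oct 29, 1616: 30 days (September has 30).
Oct 29, 1616 → Nov 29, 1616: 31 days (October has 31).
Nov 29, 1616 → Dec 29, 1616: 30 days (November has 30).
Dec 29, 1616 → Jan 29, 1617: 31 days (December has 31).
Jan 29, 1617 → Feb 28, 1617: 30 days (January has 31).
Feb 28, 1617 → Mar 28, 1617: 28 days (February has 28).
Mar 28, 1617 → Apr 28, 1617: 31 days (March has 31).
Apr 28, 1617 → May 28, 1617: 30 days (April has 30).
May 28, 1617 → Jun 28, 1617: 31 days (May has 31).
Jun 28, 1617 → Jul 28, 1617: 30 days (June has 30).
Jul 28, 1617 → Aug 21, 1617: 24 days.
Total: 3614 days.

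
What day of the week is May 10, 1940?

January 1, 1940 is a Monday.
Jan 1, 1940 → Feb 1, 1940: 31 days (January has 31).
Feb 1, 1940 → Mar 1, 1940: 29 days (February has 29).
Mar 1, 1940 → Apr 1, 1940: 31 days (March has 31).
Apr 1, 1940 → May 1, 1940: 30 days (April has 30).
May 1, 1940 → May 10, 1940: 9 days.
Total: 130 days.
130 mod 7 = 4, so Monday + 4 = Friday.

Friday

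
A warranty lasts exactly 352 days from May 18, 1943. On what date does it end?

May has 31 days: +14 → Jun 1, 1943 (338 left).
Jun has 30 days: +30 → Jul 1, 1943 (308 left).
Jul has 31 days: +31 → Aug 1, 1943 (277 left).
Aug has 31 days: +31 → Sep 1, 1943 (246 left).
Sep has 30 days: +30 → Oct 1, 1943 (216 left).
Oct has 31 days: +31 → Nov 1, 1943 (185 left).
Nov has 30 days: +30 → Dec 1, 1943 (155 left).
Dec has 31 days: +31 → Jan 1, 1944 (124 left).
Jan has 31 days: +31 → Feb 1, 1944 (93 left).
Feb has 29 days: +29 → Mar 1, 1944 (64 left).
Mar has 31 days: +31 → Apr 1, 1944 (33 left).
Apr has 30 days: +30 → May 1, 1944 (3 left).
+3 → May 4, 1944.

May 4, 1944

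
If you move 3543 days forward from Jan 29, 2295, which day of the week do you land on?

First find the weekday of Jan 29, 2295. Doomsday rule: the anchor day for the 2200s is Friday. For year 95: 95÷12 = 7 r 11, and 11÷4 = 2, so 7+11+2 = 20.
Friday + 20 ≡ Thursday — that's 2295's doomsday.
In January the doomsday date is Jan 3 (2295 is not a leap year).
Jan 29 is 26 days after Jan 3; 26 mod 7 = 5, so Thursday + 5 = Tuesday.
3543 mod 7 = 1, so 3543 days after a Tuesday is Tuesday + 1 = Wednesday.

Wednesday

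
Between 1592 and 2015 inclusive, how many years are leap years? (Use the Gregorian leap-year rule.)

103

Multiples of 4 in [1592,2015]: 106.
Of those, multiples of 100: 5 (not leap unless ÷400).
Multiples of 400: 2.
Leap years = 106 − 5 + 2 = 103.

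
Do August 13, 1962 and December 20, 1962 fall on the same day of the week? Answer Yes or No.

From Aug 13, 1962 to Dec 20, 1962 is 129 days.
129 mod 7 = 3, so they are different weekdays.
(Aug 13, 1962 is a Monday; Dec 20, 1962 is a Thursday.)

No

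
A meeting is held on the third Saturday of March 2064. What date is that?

March 15, 2064

March 1, 2064 is a Saturday.
The first Saturday is therefore March 1 (same day).
The third Saturday is 1 + 2×7 = March 15.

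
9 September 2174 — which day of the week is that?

Doomsday rule: the anchor day for the 2100s is Sunday. For year 74: 74÷12 = 6 r 2, and 2÷4 = 0, so 6+2+0 = 8.
Sunday + 8 ≡ Monday — that's 2174's doomsday.
In September the doomsday date is Sep 5.
Sep 9 is 4 days after Sep 5; 4 mod 7 = 4, so Monday + 4 = Friday.

Friday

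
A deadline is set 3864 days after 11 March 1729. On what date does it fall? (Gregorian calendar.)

October 9, 1739

+365 (one year) → Mar 11, 1730 (3499 left).
+365 (one year) → Mar 11, 1731 (3134 left).
+366 (one year; includes Feb 29, 1732) → Mar 11, 1732 (2768 left).
+365 (one year) → Mar 11, 1733 (2403 left).
+365 (one year) → Mar 11, 1734 (2038 left).
+365 (one year) → Mar 11, 1735 (1673 left).
+366 (one year; includes Feb 29, 1736) → Mar 11, 1736 (1307 left).
+365 (one year) → Mar 11, 1737 (942 left).
+365 (one year) → Mar 11, 1738 (577 left).
+365 (one year) → Mar 11, 1739 (212 left).
Mar has 31 days: +21 → Apr 1, 1739 (191 left).
Apr has 30 days: +30 → May 1, 1739 (161 left).
May has 31 days: +31 → Jun 1, 1739 (130 left).
Jun has 30 days: +30 → Jul 1, 1739 (100 left).
Jul has 31 days: +31 → Aug 1, 1739 (69 left).
Aug has 31 days: +31 → Sep 1, 1739 (38 left).
Sep has 30 days: +30 → Oct 1, 1739 (8 left).
+8 → Oct 9, 1739.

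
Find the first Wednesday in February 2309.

February 1, 2309 is a Monday.
The first Wednesday is therefore February 3 (2 days later).

February 3, 2309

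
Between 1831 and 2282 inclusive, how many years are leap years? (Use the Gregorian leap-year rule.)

Multiples of 4 in [1831,2282]: 113.
Of those, multiples of 100: 4 (not leap unless ÷400).
Multiples of 400: 1.
Leap years = 113 − 4 + 1 = 110.

110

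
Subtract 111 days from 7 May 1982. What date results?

January 16, 1982

−7 → Apr 30, 1982 (end of Apr, 30 days; 104 left).
−30 → Mar 31, 1982 (end of Mar, 31 days; 74 left).
−31 → Feb 28, 1982 (end of Feb, 28 days; 43 left).
−28 → Jan 31, 1982 (end of Jan, 31 days; 15 left).
−15 → Jan 16, 1982.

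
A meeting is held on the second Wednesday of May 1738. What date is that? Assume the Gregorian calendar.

May 14, 1738

May 1, 1738 is a Thursday.
The first Wednesday is therefore May 7 (6 days later).
The second Wednesday is 7 + 1×7 = May 14.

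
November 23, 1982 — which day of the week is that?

Doomsday rule: the anchor day for the 1900s is Wednesday. For year 82: 82÷12 = 6 r 10, and 10÷4 = 2, so 6+10+2 = 18.
Wednesday + 18 ≡ Sunday — that's 1982's doomsday.
In November the doomsday date is Nov 7.
Nov 23 is 16 days after Nov 7; 16 mod 7 = 2, so Sunday + 2 = Tuesday.

Tuesday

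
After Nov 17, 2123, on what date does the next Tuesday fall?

November 23, 2123

Nov 17, 2123 is a Wednesday.
From Wednesday to the next Tuesday is 6 days.
Nov 17, 2123 + 6 = Nov 23, 2123.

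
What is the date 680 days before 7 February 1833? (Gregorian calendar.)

−366 (one year; includes Feb 29, 1832) → Feb 7, 1832 (314 left).
−7 → Jan 31, 1832 (end of Jan, 31 days; 307 left).
−31 → Dec 31, 1831 (end of Dec, 31 days; 276 left).
−31 → Nov 30, 1831 (end of Nov, 30 days; 245 left).
−30 → Oct 31, 1831 (end of Oct, 31 days; 215 left).
−31 → Sep 30, 1831 (end of Sep, 30 days; 184 left).
−30 → Aug 31, 1831 (end of Aug, 31 days; 154 left).
−31 → Jul 31, 1831 (end of Jul, 31 days; 123 left).
−31 → Jun 30, 1831 (end of Jun, 30 days; 92 left).
−30 → May 31, 1831 (end of May, 31 days; 62 left).
−31 → Apr 30, 1831 (end of Apr, 30 days; 31 left).
−30 → Mar 31, 1831 (end of Mar, 31 days; 1 left).
−1 → Mar 30, 1831.

March 30, 1831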